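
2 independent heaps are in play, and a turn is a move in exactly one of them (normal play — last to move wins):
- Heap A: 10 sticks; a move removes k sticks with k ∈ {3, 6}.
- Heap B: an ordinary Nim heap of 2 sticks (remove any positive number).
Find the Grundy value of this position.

Grundy values for heap A (subtraction set {3, 6}):
k:     0  1  2  3  4  5  6  7  8  9 10
g(k):  0  0  0  1  1  1  2  2  2  0  0
So g(10) = 0.
Heap B is a plain Nim heap of size 2, so its Grundy value is 2.
By the Sprague-Grundy theorem, the Grundy value of a sum of independent games is the XOR of the component values.
Combined value = 0 XOR 2 = 2.

2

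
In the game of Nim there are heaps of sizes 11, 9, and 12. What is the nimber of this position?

14

Compute the nim-sum pairwise:
11 ⊕ 9 = 2
2 ⊕ 12 = 14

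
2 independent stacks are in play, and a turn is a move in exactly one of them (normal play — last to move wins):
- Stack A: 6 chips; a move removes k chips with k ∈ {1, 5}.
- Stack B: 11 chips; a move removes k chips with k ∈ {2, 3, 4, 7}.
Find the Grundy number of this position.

0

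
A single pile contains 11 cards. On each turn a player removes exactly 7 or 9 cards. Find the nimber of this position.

1

Grundy values for subtraction set {7, 9}:
g(0) = mex{} = 0
g(1) = mex{} = 0
g(2) = mex{} = 0
g(3) = mex{} = 0
g(4) = mex{} = 0
g(5) = mex{} = 0
g(6) = mex{} = 0
g(7) = mex{0} = 1
g(8) = mex{0} = 1
g(9) = mex{0} = 1
g(10) = mex{0} = 1
g(11) = mex{0} = 1
So g(11) = 1.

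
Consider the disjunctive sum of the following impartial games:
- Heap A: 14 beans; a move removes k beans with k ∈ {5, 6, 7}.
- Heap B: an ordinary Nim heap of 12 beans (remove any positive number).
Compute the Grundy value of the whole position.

12

Build the Grundy sequence for heap A with g(k) = mex{g(k−s) : s ∈ {5, 6, 7}, s ≤ k}:
g(0) = mex{} = 0
g(1) = mex{} = 0
g(2) = mex{} = 0
g(3) = mex{} = 0
g(4) = mex{} = 0
g(5) = mex{0} = 1
g(6) = mex{0} = 1
g(7) = mex{0} = 1
g(8) = mex{0} = 1
g(9) = mex{0} = 1
g(10) = mex{0,1} = 2
g(11) = mex{0,1} = 2
g(12) = mex{1} = 0
g(13) = mex{1} = 0
g(14) = mex{1} = 0
So g(14) = 0.
Heap B is a plain Nim heap of size 12, so its Grundy value is 12.
By the Sprague-Grundy theorem, the Grundy value of a sum of independent games is the XOR of the component values.
Combined value = 0 ⊕ 12 = 12.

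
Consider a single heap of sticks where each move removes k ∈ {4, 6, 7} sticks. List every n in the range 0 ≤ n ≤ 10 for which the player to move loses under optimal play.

0, 1, 2, 3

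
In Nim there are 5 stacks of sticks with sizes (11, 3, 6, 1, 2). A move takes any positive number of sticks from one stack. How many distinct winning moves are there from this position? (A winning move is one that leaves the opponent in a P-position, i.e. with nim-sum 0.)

Bitwise XOR of the heap sizes:
  1011  (11)
  0011  (3)
  0110  (6)
  0001  (1)
  0010  (2)
  ----
  1101  (13)
The overall nim-sum is X = 13. A stack of size p has a winning move iff p XOR X < p (reduce it to p XOR X).
  11: 11 XOR 13 = 6 < 11 — winning move (to 6).
  3: 3 XOR 13 = 14 ≥ 3 — no move.
  6: 6 XOR 13 = 11 ≥ 6 — no move.
  1: 1 XOR 13 = 12 ≥ 1 — no move.
  2: 2 XOR 13 = 15 ≥ 2 — no move.
That gives 1 winning move.

1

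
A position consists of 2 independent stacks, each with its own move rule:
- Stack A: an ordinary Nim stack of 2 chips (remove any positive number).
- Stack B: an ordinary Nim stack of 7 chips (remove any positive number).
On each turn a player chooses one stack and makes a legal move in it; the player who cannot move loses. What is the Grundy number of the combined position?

5

Stack A is a plain Nim stack of size 2, so its Grundy value is 2.
Stack B is a plain Nim stack of size 7, so its Grundy value is 7.
The value of a disjunctive sum is the nim-sum of the parts.
Combined value = 2 XOR 7 = 5.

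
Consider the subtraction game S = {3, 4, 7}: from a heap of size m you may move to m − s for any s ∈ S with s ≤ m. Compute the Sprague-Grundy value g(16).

Build the Grundy sequence with g(k) = mex{g(k−s) : s ∈ {3, 4, 7}, s ≤ k}:
k:     0  1  2  3  4  5  6  7  8  9 10 11 12 13 14 15 16
g(k):  0  0  0  1  1  1  2  2  2  3  0  0  0  1  1  1  2
So g(16) = 2.

2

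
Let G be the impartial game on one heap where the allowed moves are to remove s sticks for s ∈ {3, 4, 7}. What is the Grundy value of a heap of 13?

Build the Grundy sequence with g(k) = mex{g(k−s) : s ∈ {3, 4, 7}, s ≤ k}:
k:     0  1  2  3  4  5  6  7  8  9 10 11 12 13
g(k):  0  0  0  1  1  1  2  2  2  3  0  0  0  1
So g(13) = 1.

1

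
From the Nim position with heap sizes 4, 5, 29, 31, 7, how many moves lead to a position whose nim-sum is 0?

Nim-sum: 4 ⊕ 5 ⊕ 29 ⊕ 31 ⊕ 7 = 4.
The overall nim-sum is X = 4. A heap of size p has a winning move iff p XOR X < p (reduce it to p XOR X).
  4: 4 XOR 4 = 0 < 4 — winning move (to 0).
  5: 5 XOR 4 = 1 < 5 — winning move (to 1).
  29: 29 XOR 4 = 25 < 29 — winning move (to 25).
  31: 31 XOR 4 = 27 < 31 — winning move (to 27).
  7: 7 XOR 4 = 3 < 7 — winning move (to 3).
That gives 5 winning moves.

5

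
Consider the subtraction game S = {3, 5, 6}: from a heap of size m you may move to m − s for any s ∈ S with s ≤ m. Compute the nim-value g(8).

Build the Grundy sequence with g(k) = mex{g(k−s) : s ∈ {3, 5, 6}, s ≤ k}:
k:     0  1  2  3  4  5  6  7  8
g(k):  0  0  0  1  1  1  2  2  2
So g(8) = 2.

2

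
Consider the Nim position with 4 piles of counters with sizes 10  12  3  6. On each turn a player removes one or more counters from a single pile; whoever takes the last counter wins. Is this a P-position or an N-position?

N-position

Compute the nim-sum pairwise:
10 ^ 12 = 6
6 ^ 3 = 5
5 ^ 6 = 3
The nim-sum is 3 ≠ 0, so this is an N-position: the player to move can win.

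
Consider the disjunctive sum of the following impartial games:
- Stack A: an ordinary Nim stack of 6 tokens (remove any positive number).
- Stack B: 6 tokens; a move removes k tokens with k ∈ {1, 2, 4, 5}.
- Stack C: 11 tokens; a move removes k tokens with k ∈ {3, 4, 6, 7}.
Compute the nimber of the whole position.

6

Stack A is a plain Nim stack of size 6, so its Grundy value is 6.
Grundy values for stack B (subtraction set {1, 2, 4, 5}):
g(0) = mex{} = 0
g(1) = mex{0} = 1
g(2) = mex{0,1} = 2
g(3) = mex{1,2} = 0
g(4) = mex{0,2} = 1
g(5) = mex{0,1} = 2
g(6) = mex{1,2} = 0
So g(6) = 0.
Build the Grundy sequence for stack C with g(k) = mex{g(k−s) : s ∈ {3, 4, 6, 7}, s ≤ k}:
g(0) = mex{} = 0
g(1) = mex{} = 0
g(2) = mex{} = 0
g(3) = mex{0} = 1
g(4) = mex{0} = 1
g(5) = mex{0} = 1
g(6) = mex{0,1} = 2
g(7) = mex{0,1} = 2
g(8) = mex{0,1} = 2
g(9) = mex{0,1,2} = 3
g(10) = mex{1,2} = 0
g(11) = mex{1,2} = 0
So g(11) = 0.
By the Sprague-Grundy theorem, the Grundy value of a sum of independent games is the XOR of the component values.
Combined value = 6 XOR 0 XOR 0 = 6.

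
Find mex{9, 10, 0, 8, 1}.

The values 0, 1 are all present; 2 is the first non-negative integer missing from the set.

2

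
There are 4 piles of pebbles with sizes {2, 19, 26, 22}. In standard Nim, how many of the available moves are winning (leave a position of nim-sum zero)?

3

Compute the nim-sum pairwise:
2 ⊕ 19 = 17
17 ⊕ 26 = 11
11 ⊕ 22 = 29
The overall nim-sum is X = 29. A pile of size p has a winning move iff p XOR X < p (reduce it to p XOR X).
  2: 2 XOR 29 = 31 ≥ 2 — no move.
  19: 19 XOR 29 = 14 < 19 — winning move (to 14).
  26: 26 XOR 29 = 7 < 26 — winning move (to 7).
  22: 22 XOR 29 = 11 < 22 — winning move (to 11).
That gives 3 winning moves.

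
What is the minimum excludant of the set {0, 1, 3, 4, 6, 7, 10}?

The values 0, 1 are all present; 2 is the first non-negative integer missing from the set.

2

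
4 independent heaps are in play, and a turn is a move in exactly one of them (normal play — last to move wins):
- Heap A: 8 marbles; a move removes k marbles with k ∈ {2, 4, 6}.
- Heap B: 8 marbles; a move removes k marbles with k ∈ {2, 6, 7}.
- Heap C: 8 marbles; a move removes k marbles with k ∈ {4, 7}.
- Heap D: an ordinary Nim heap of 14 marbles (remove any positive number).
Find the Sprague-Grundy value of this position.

14

Grundy values for heap A (subtraction set {2, 4, 6}):
k:     0  1  2  3  4  5  6  7  8
g(k):  0  0  1  1  2  2  3  3  0
So g(8) = 0.
For heap B, compute g(0), g(1), … with moves {2, 6, 7}:
k:     0  1  2  3  4  5  6  7  8
g(k):  0  0  1  1  0  0  1  1  2
So g(8) = 2.
Build the Grundy sequence for heap C with g(k) = mex{g(k−s) : s ∈ {4, 7}, s ≤ k}:
g(0) = mex{} = 0
g(1) = mex{} = 0
g(2) = mex{} = 0
g(3) = mex{} = 0
g(4) = mex{0} = 1
g(5) = mex{0} = 1
g(6) = mex{0} = 1
g(7) = mex{0} = 1
g(8) = mex{0,1} = 2
So g(8) = 2.
Heap D is a plain Nim heap of size 14, so its Grundy value is 14.
The value of a disjunctive sum is the nim-sum of the parts.
Combined value = 0 XOR 2 XOR 2 XOR 14 = 14.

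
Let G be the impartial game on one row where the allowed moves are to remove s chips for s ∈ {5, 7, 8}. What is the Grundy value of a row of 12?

2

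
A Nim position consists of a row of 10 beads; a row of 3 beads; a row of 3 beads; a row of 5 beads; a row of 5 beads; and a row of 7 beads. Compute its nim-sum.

Nim-sum: 10 ⊕ 3 ⊕ 3 ⊕ 5 ⊕ 5 ⊕ 7 = 13.

13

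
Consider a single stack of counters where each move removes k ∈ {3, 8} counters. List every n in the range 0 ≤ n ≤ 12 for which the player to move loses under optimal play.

0, 1, 2, 6, 7, 11, 12

Build the Grundy sequence with g(k) = mex{g(k−s) : s ∈ {3, 8}, s ≤ k}:
g(0) = mex{} = 0
g(1) = mex{} = 0
g(2) = mex{} = 0
g(3) = mex{0} = 1
g(4) = mex{0} = 1
g(5) = mex{0} = 1
g(6) = mex{1} = 0
g(7) = mex{1} = 0
g(8) = mex{0,1} = 2
g(9) = mex{0} = 1
g(10) = mex{0} = 1
g(11) = mex{1,2} = 0
g(12) = mex{1} = 0
The P-positions (g = 0) in 0..12 are 0, 1, 2, 6, 7, 11, 12.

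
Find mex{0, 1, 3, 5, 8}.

The values 0, 1 are all present; 2 is the first non-negative integer missing from the set.

2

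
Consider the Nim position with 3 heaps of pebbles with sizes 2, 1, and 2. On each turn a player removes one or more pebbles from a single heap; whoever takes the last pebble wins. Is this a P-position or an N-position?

N-position

Write each in binary and XOR column by column:
  10  (2)
  01  (1)
  10  (2)
  --
  01  (1)
The nim-sum is 1 ≠ 0, so this is an N-position: the player to move can win.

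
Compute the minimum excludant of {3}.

0

0 is not in the set, so the mex is 0.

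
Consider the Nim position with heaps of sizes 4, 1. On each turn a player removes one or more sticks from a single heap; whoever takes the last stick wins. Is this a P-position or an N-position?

N-position

Bitwise XOR of the heap sizes:
  100  (4)
  001  (1)
  ---
  101  (5)
The nim-sum is 5 ≠ 0, so this is an N-position: the player to move can win.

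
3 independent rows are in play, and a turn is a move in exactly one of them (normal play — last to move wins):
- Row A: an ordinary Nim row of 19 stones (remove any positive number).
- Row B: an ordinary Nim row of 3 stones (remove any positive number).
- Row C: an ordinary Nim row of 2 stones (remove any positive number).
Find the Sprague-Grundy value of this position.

Row A is a plain Nim row of size 19, so its Grundy value is 19.
Row B is a plain Nim row of size 3, so its Grundy value is 3.
Row C is a plain Nim row of size 2, so its Grundy value is 2.
By the Sprague-Grundy theorem, the Grundy value of a sum of independent games is the XOR of the component values.
Combined value = 19 XOR 3 XOR 2 = 18.

18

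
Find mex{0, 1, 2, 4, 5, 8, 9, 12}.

3

The values 0, 1, 2 are all present; 3 is the first non-negative integer missing from the set.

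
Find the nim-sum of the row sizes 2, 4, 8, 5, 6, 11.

6

Compute the nim-sum pairwise:
2 XOR 4 = 6
6 XOR 8 = 14
14 XOR 5 = 11
11 XOR 6 = 13
13 XOR 11 = 6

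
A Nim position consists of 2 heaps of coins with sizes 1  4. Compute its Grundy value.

5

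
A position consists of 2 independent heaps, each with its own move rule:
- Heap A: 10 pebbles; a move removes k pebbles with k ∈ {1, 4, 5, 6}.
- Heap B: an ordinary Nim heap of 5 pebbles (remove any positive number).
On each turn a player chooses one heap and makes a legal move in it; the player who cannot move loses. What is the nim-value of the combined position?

For heap A, compute g(0), g(1), … with moves {1, 4, 5, 6}:
k:     0  1  2  3  4  5  6  7  8  9 10
g(k):  0  1  0  1  2  3  2  3  4  0  1
So g(10) = 1.
Heap B is a plain Nim heap of size 5, so its Grundy value is 5.
By the Sprague-Grundy theorem, the Grundy value of a sum of independent games is the XOR of the component values.
Combined value = 1 ⊕ 5 = 4.

4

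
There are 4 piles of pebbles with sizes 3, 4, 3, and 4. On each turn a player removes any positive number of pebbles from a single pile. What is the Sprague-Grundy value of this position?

Compute the nim-sum pairwise:
3 ^ 4 = 7
7 ^ 3 = 4
4 ^ 4 = 0

0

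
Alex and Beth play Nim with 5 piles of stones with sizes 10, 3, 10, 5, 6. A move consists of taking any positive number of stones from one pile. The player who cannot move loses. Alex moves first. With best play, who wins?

Beth wins

Nim-sum: 10 XOR 3 XOR 10 XOR 5 XOR 6 = 0.
The nim-sum is 0, so this is a P-position: the player to move is in a losing position under optimal play; Alex is about to move from it and so loses — Beth wins.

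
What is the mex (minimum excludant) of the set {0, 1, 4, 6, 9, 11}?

2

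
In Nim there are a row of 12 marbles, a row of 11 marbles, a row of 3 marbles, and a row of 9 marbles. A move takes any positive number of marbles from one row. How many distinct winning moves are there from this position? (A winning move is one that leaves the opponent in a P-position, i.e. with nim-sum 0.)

Compute the nim-sum pairwise:
12 ^ 11 = 7
7 ^ 3 = 4
4 ^ 9 = 13
The overall nim-sum is X = 13. A row of size p has a winning move iff p XOR X < p (reduce it to p XOR X).
  12: 12 XOR 13 = 1 < 12 — winning move (to 1).
  11: 11 XOR 13 = 6 < 11 — winning move (to 6).
  3: 3 XOR 13 = 14 ≥ 3 — no move.
  9: 9 XOR 13 = 4 < 9 — winning move (to 4).
That gives 3 winning moves.

3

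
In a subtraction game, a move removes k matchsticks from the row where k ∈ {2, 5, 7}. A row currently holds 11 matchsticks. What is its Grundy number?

3

Grundy values for subtraction set {2, 5, 7}:
g(0) = mex{} = 0
g(1) = mex{} = 0
g(2) = mex{0} = 1
g(3) = mex{0} = 1
g(4) = mex{1} = 0
g(5) = mex{0,1} = 2
g(6) = mex{0} = 1
g(7) = mex{0,1,2} = 3
g(8) = mex{0,1} = 2
g(9) = mex{0,1,3} = 2
g(10) = mex{1,2} = 0
g(11) = mex{0,1,2} = 3
So g(11) = 3.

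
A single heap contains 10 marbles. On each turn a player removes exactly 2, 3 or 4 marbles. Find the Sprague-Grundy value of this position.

Build the Grundy sequence with g(k) = mex{g(k−s) : s ∈ {2, 3, 4}, s ≤ k}:
k:     0  1  2  3  4  5  6  7  8  9 10
g(k):  0  0  1  1  2  2  0  0  1  1  2
So g(10) = 2.

2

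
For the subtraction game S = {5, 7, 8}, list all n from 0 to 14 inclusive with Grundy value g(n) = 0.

0, 1, 2, 3, 4, 13, 14

Compute g(0), g(1), … for moves {5, 7, 8}:
k:     0  1  2  3  4  5  6  7  8  9 10 11 12 13 14
g(k):  0  0  0  0  0  1  1  1  1  1  2  2  2  0  0
The P-positions (g = 0) in 0..14 are 0, 1, 2, 3, 4, 13, 14.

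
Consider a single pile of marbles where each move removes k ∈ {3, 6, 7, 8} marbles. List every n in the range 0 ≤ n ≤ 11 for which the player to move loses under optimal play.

0, 1, 2, 11

Grundy values for subtraction set {3, 6, 7, 8}:
k:     0  1  2  3  4  5  6  7  8  9 10 11
g(k):  0  0  0  1  1  1  2  2  2  3  3  0
The P-positions (g = 0) in 0..11 are 0, 1, 2, 11.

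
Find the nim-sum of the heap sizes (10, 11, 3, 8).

10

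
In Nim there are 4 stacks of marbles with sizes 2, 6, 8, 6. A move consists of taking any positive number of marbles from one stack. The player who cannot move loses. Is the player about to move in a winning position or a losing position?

Winning position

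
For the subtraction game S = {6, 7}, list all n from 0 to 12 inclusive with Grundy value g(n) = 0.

Build the Grundy sequence with g(k) = mex{g(k−s) : s ∈ {6, 7}, s ≤ k}:
g(0) = mex{} = 0
g(1) = mex{} = 0
g(2) = mex{} = 0
g(3) = mex{} = 0
g(4) = mex{} = 0
g(5) = mex{} = 0
g(6) = mex{0} = 1
g(7) = mex{0} = 1
g(8) = mex{0} = 1
g(9) = mex{0} = 1
g(10) = mex{0} = 1
g(11) = mex{0} = 1
g(12) = mex{0,1} = 2
The P-positions (g = 0) in 0..12 are 0, 1, 2, 3, 4, 5.

0, 1, 2, 3, 4, 5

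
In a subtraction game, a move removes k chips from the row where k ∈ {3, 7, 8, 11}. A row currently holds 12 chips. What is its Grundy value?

Grundy values for subtraction set {3, 7, 8, 11}:
g(0) = mex{} = 0
g(1) = mex{} = 0
g(2) = mex{} = 0
g(3) = mex{0} = 1
g(4) = mex{0} = 1
g(5) = mex{0} = 1
g(6) = mex{1} = 0
g(7) = mex{0,1} = 2
g(8) = mex{0,1} = 2
g(9) = mex{0} = 1
g(10) = mex{0,1,2} = 3
g(11) = mex{0,1,2} = 3
g(12) = mex{0,1} = 2
So g(12) = 2.

2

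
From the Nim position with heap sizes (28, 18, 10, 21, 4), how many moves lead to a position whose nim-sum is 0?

3

Nim-sum: 28 ^ 18 ^ 10 ^ 21 ^ 4 = 21.
The overall nim-sum is X = 21. A heap of size p has a winning move iff p XOR X < p (reduce it to p XOR X).
  28: 28 XOR 21 = 9 < 28 — winning move (to 9).
  18: 18 XOR 21 = 7 < 18 — winning move (to 7).
  10: 10 XOR 21 = 31 ≥ 10 — no move.
  21: 21 XOR 21 = 0 < 21 — winning move (to 0).
  4: 4 XOR 21 = 17 ≥ 4 — no move.
That gives 3 winning moves.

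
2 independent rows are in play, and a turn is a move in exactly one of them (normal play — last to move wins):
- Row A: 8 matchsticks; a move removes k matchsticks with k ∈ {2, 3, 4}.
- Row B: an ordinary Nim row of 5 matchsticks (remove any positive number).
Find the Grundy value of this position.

Grundy values for row A (subtraction set {2, 3, 4}):
g(0) = mex{} = 0
g(1) = mex{} = 0
g(2) = mex{0} = 1
g(3) = mex{0} = 1
g(4) = mex{0,1} = 2
g(5) = mex{0,1} = 2
g(6) = mex{1,2} = 0
g(7) = mex{1,2} = 0
g(8) = mex{0,2} = 1
So g(8) = 1.
Row B is a plain Nim row of size 5, so its Grundy value is 5.
By the Sprague-Grundy theorem, the Grundy value of a sum of independent games is the XOR of the component values.
Combined value = 1 XOR 5 = 4.

4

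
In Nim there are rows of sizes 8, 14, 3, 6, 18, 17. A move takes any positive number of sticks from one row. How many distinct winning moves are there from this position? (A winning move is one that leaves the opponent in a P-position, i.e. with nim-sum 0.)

Nim-sum: 8 XOR 14 XOR 3 XOR 6 XOR 18 XOR 17 = 0.
The nim-sum is already 0, so every move leaves a nonzero nim-sum — there are no winning moves.

0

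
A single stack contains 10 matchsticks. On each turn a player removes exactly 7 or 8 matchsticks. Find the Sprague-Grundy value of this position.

1

Build the Grundy sequence with g(k) = mex{g(k−s) : s ∈ {7, 8}, s ≤ k}:
k:     0  1  2  3  4  5  6  7  8  9 10
g(k):  0  0  0  0  0  0  0  1  1  1  1
So g(10) = 1.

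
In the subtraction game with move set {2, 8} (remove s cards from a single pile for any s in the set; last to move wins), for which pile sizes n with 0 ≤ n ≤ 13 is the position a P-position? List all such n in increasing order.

Grundy values for subtraction set {2, 8}:
k:     0  1  2  3  4  5  6  7  8  9 10 11 12 13
g(k):  0  0  1  1  0  0  1  1  2  2  0  0  1  1
The P-positions (g = 0) in 0..13 are 0, 1, 4, 5, 10, 11.

0, 1, 4, 5, 10, 11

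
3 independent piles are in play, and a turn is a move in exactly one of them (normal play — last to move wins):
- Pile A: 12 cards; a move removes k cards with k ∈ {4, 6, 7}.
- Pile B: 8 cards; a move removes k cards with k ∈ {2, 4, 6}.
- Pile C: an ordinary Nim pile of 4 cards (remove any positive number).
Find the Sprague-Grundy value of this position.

4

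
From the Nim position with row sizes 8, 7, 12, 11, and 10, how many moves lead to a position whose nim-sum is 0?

3

Bitwise XOR of the heap sizes:
  1000  (8)
  0111  (7)
  1100  (12)
  1011  (11)
  1010  (10)
  ----
  0010  (2)
The overall nim-sum is X = 2. A row of size p has a winning move iff p XOR X < p (reduce it to p XOR X).
  8: 8 XOR 2 = 10 ≥ 8 — no move.
  7: 7 XOR 2 = 5 < 7 — winning move (to 5).
  12: 12 XOR 2 = 14 ≥ 12 — no move.
  11: 11 XOR 2 = 9 < 11 — winning move (to 9).
  10: 10 XOR 2 = 8 < 10 — winning move (to 8).
That gives 3 winning moves.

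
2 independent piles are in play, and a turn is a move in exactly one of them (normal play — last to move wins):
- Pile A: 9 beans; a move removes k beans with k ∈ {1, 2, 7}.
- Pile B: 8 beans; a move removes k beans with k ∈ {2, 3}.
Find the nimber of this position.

1

Grundy values for pile A (subtraction set {1, 2, 7}):
g(0) = mex{} = 0
g(1) = mex{0} = 1
g(2) = mex{0,1} = 2
g(3) = mex{1,2} = 0
g(4) = mex{0,2} = 1
g(5) = mex{0,1} = 2
g(6) = mex{1,2} = 0
g(7) = mex{0,2} = 1
g(8) = mex{0,1} = 2
g(9) = mex{1,2} = 0
So g(9) = 0.
For pile B, compute g(0), g(1), … with moves {2, 3}:
g(0) = mex{} = 0
g(1) = mex{} = 0
g(2) = mex{0} = 1
g(3) = mex{0} = 1
g(4) = mex{0,1} = 2
g(5) = mex{1} = 0
g(6) = mex{1,2} = 0
g(7) = mex{0,2} = 1
g(8) = mex{0} = 1
So g(8) = 1.
By the Sprague-Grundy theorem, the Grundy value of a sum of independent games is the XOR of the component values.
Combined value = 0 ⊕ 1 = 1.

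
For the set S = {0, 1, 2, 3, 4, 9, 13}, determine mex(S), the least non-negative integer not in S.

5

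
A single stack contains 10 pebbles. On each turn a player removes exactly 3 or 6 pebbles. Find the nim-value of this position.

0

Grundy values for subtraction set {3, 6}:
k:     0  1  2  3  4  5  6  7  8  9 10
g(k):  0  0  0  1  1  1  2  2  2  0  0
So g(10) = 0.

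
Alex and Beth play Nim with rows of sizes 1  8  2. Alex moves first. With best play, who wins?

Alex wins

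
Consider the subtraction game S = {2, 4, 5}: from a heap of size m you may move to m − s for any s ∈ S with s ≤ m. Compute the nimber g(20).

3

Build the Grundy sequence with g(k) = mex{g(k−s) : s ∈ {2, 4, 5}, s ≤ k}:
k:     0  1  2  3  4  5  6  7  8  9 10 11 12 13 14 15 16 17 18 19 20
g(k):  0  0  1  1  2  2  3  0  0  1  1  2  2  3  0  0  1  1  2  2  3
So g(20) = 3.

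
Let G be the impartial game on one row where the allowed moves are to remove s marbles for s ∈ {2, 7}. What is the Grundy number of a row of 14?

Grundy values for subtraction set {2, 7}:
g(0) = mex{} = 0
g(1) = mex{} = 0
g(2) = mex{0} = 1
g(3) = mex{0} = 1
g(4) = mex{1} = 0
g(5) = mex{1} = 0
g(6) = mex{0} = 1
g(7) = mex{0} = 1
g(8) = mex{0,1} = 2
g(9) = mex{1} = 0
g(10) = mex{1,2} = 0
g(11) = mex{0} = 1
g(12) = mex{0} = 1
g(13) = mex{1} = 0
g(14) = mex{1} = 0
So g(14) = 0.

0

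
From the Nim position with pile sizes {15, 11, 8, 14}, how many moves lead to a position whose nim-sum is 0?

Compute the nim-sum pairwise:
15 ^ 11 = 4
4 ^ 8 = 12
12 ^ 14 = 2
The overall nim-sum is X = 2. A pile of size p has a winning move iff p XOR X < p (reduce it to p XOR X).
  15: 15 XOR 2 = 13 < 15 — winning move (to 13).
  11: 11 XOR 2 = 9 < 11 — winning move (to 9).
  8: 8 XOR 2 = 10 ≥ 8 — no move.
  14: 14 XOR 2 = 12 < 14 — winning move (to 12).
That gives 3 winning moves.

3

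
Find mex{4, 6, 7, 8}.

0

0 is not in the set, so the mex is 0.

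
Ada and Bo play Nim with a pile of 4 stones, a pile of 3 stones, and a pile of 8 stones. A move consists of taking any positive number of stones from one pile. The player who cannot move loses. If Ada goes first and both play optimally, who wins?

Compute the nim-sum pairwise:
4 XOR 3 = 7
7 XOR 8 = 15
The nim-sum is 15 ≠ 0, so this is an N-position: the player to move can win; Ada has a winning move.

Ada wins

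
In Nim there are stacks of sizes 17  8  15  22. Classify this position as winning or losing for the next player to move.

Compute the nim-sum pairwise:
17 ^ 8 = 25
25 ^ 15 = 22
22 ^ 22 = 0
The nim-sum is 0, so this is a P-position: the player to move is in a losing position under optimal play.

Losing position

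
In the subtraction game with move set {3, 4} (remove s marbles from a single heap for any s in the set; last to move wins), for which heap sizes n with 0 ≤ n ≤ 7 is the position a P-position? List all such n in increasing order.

Grundy values for subtraction set {3, 4}:
g(0) = mex{} = 0
g(1) = mex{} = 0
g(2) = mex{} = 0
g(3) = mex{0} = 1
g(4) = mex{0} = 1
g(5) = mex{0} = 1
g(6) = mex{0,1} = 2
g(7) = mex{1} = 0
The P-positions (g = 0) in 0..7 are 0, 1, 2, 7.

0, 1, 2, 7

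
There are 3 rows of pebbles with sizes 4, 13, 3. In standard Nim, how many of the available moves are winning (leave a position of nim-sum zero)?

1

Write each in binary and XOR column by column:
  0100  (4)
  1101  (13)
  0011  (3)
  ----
  1010  (10)
The overall nim-sum is X = 10. A row of size p has a winning move iff p XOR X < p (reduce it to p XOR X).
  4: 4 XOR 10 = 14 ≥ 4 — no move.
  13: 13 XOR 10 = 7 < 13 — winning move (to 7).
  3: 3 XOR 10 = 9 ≥ 3 — no move.
That gives 1 winning move.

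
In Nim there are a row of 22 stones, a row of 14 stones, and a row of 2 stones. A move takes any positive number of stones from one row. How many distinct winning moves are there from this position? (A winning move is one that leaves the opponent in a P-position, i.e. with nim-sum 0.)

Compute the nim-sum pairwise:
22 ^ 14 = 24
24 ^ 2 = 26
The overall nim-sum is X = 26. A row of size p has a winning move iff p XOR X < p (reduce it to p XOR X).
  22: 22 XOR 26 = 12 < 22 — winning move (to 12).
  14: 14 XOR 26 = 20 ≥ 14 — no move.
  2: 2 XOR 26 = 24 ≥ 2 — no move.
That gives 1 winning move.

1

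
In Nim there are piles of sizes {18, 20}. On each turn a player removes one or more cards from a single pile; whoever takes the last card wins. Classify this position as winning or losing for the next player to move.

In binary:
  10010  (18)
  10100  (20)
  -----
  00110  (6)
The nim-sum is 6 ≠ 0, so this is an N-position: the player to move can win.

Winning position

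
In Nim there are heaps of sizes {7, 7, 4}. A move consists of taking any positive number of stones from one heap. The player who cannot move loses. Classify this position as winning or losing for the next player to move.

Winning position

Compute the nim-sum pairwise:
7 ^ 7 = 0
0 ^ 4 = 4
The nim-sum is 4 ≠ 0, so this is an N-position: the player to move can win.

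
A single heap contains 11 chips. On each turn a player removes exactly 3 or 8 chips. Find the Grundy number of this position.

Build the Grundy sequence with g(k) = mex{g(k−s) : s ∈ {3, 8}, s ≤ k}:
g(0) = mex{} = 0
g(1) = mex{} = 0
g(2) = mex{} = 0
g(3) = mex{0} = 1
g(4) = mex{0} = 1
g(5) = mex{0} = 1
g(6) = mex{1} = 0
g(7) = mex{1} = 0
g(8) = mex{0,1} = 2
g(9) = mex{0} = 1
g(10) = mex{0} = 1
g(11) = mex{1,2} = 0
So g(11) = 0.

0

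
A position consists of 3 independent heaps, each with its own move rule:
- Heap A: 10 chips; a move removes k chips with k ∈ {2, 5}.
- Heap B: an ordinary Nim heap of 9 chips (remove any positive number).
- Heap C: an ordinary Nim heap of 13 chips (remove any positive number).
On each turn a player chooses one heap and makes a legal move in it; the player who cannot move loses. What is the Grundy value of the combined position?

Build the Grundy sequence for heap A with g(k) = mex{g(k−s) : s ∈ {2, 5}, s ≤ k}:
k:     0  1  2  3  4  5  6  7  8  9 10
g(k):  0  0  1  1  0  2  1  0  0  1  1
So g(10) = 1.
Heap B is a plain Nim heap of size 9, so its Grundy value is 9.
Heap C is a plain Nim heap of size 13, so its Grundy value is 13.
By the Sprague-Grundy theorem, the Grundy value of a sum of independent games is the XOR of the component values.
Combined value = 1 XOR 9 XOR 13 = 5.

5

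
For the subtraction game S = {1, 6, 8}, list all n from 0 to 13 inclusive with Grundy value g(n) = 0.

Build the Grundy sequence with g(k) = mex{g(k−s) : s ∈ {1, 6, 8}, s ≤ k}:
k:     0  1  2  3  4  5  6  7  8  9 10 11 12 13
g(k):  0  1  0  1  0  1  2  0  1  0  1  0  1  2
The P-positions (g = 0) in 0..13 are 0, 2, 4, 7, 9, 11.

0, 2, 4, 7, 9, 11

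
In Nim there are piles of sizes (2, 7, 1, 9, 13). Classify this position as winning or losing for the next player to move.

Losing position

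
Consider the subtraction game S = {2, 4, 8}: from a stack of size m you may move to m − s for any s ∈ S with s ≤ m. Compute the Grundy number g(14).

1

Grundy values for subtraction set {2, 4, 8}:
k:     0  1  2  3  4  5  6  7  8  9 10 11 12 13 14
g(k):  0  0  1  1  2  2  0  0  1  1  2  2  0  0  1
So g(14) = 1.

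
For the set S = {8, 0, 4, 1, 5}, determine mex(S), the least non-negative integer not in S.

The values 0, 1 are all present; 2 is the first non-negative integer missing from the set.

2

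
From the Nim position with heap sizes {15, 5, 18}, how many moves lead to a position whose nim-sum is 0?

Compute the nim-sum pairwise:
15 ^ 5 = 10
10 ^ 18 = 24
The overall nim-sum is X = 24. A heap of size p has a winning move iff p XOR X < p (reduce it to p XOR X).
  15: 15 XOR 24 = 23 ≥ 15 — no move.
  5: 5 XOR 24 = 29 ≥ 5 — no move.
  18: 18 XOR 24 = 10 < 18 — winning move (to 10).
That gives 1 winning move.

1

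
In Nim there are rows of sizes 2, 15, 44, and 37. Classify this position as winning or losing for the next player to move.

Winning position

Compute the nim-sum pairwise:
2 ^ 15 = 13
13 ^ 44 = 33
33 ^ 37 = 4
The nim-sum is 4 ≠ 0, so this is an N-position: the player to move can win.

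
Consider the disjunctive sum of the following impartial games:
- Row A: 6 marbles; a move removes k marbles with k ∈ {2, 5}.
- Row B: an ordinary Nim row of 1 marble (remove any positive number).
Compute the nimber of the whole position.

0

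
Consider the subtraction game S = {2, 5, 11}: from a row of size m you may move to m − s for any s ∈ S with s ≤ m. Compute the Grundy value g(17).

Build the Grundy sequence with g(k) = mex{g(k−s) : s ∈ {2, 5, 11}, s ≤ k}:
k:     0  1  2  3  4  5  6  7  8  9 10 11 12 13 14 15 16 17
g(k):  0  0  1  1  0  2  1  0  0  1  1  2  2  3  0  2  1  0
So g(17) = 0.

0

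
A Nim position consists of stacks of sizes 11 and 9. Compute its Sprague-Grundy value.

Write each in binary and XOR column by column:
  1011  (11)
  1001  (9)
  ----
  0010  (2)

2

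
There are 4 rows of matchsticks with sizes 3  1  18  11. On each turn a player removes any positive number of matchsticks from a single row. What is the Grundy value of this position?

Nim-sum: 3 ^ 1 ^ 18 ^ 11 = 27.

27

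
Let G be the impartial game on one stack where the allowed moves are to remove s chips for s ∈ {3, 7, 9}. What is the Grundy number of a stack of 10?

3

Build the Grundy sequence with g(k) = mex{g(k−s) : s ∈ {3, 7, 9}, s ≤ k}:
k:     0  1  2  3  4  5  6  7  8  9 10
g(k):  0  0  0  1  1  1  0  2  2  1  3
So g(10) = 3.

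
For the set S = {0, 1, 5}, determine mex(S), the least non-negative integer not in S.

The values 0, 1 are all present; 2 is the first non-negative integer missing from the set.

2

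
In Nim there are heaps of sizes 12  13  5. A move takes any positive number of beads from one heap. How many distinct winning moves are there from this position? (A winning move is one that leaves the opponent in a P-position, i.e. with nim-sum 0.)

3

Write each in binary and XOR column by column:
  1100  (12)
  1101  (13)
  0101  (5)
  ----
  0100  (4)
The overall nim-sum is X = 4. A heap of size p has a winning move iff p XOR X < p (reduce it to p XOR X).
  12: 12 XOR 4 = 8 < 12 — winning move (to 8).
  13: 13 XOR 4 = 9 < 13 — winning move (to 9).
  5: 5 XOR 4 = 1 < 5 — winning move (to 1).
That gives 3 winning moves.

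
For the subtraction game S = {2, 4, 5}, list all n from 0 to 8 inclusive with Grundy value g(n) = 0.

0, 1, 7, 8

Compute g(0), g(1), … for moves {2, 4, 5}:
k:     0  1  2  3  4  5  6  7  8
g(k):  0  0  1  1  2  2  3  0  0
The P-positions (g = 0) in 0..8 are 0, 1, 7, 8.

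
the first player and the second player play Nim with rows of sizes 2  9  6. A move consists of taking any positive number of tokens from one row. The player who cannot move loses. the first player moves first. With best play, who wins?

Nim-sum: 2 XOR 9 XOR 6 = 13.
The nim-sum is 13 ≠ 0, so this is an N-position: the player to move can win; the first player has a winning move.

the first player wins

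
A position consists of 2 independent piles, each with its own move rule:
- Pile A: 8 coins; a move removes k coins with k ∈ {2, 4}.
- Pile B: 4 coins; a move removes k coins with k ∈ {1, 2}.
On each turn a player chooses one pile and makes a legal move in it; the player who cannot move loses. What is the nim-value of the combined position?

Grundy values for pile A (subtraction set {2, 4}):
k:     0  1  2  3  4  5  6  7  8
g(k):  0  0  1  1  2  2  0  0  1
So g(8) = 1.
Build the Grundy sequence for pile B with g(k) = mex{g(k−s) : s ∈ {1, 2}, s ≤ k}:
g(0) = mex{} = 0
g(1) = mex{0} = 1
g(2) = mex{0,1} = 2
g(3) = mex{1,2} = 0
g(4) = mex{0,2} = 1
So g(4) = 1.
By the Sprague-Grundy theorem, the Grundy value of a sum of independent games is the XOR of the component values.
Combined value = 1 ⊕ 1 = 0.

0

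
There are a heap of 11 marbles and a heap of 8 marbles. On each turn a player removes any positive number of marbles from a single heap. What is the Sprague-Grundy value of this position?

Nim-sum: 11 XOR 8 = 3.

3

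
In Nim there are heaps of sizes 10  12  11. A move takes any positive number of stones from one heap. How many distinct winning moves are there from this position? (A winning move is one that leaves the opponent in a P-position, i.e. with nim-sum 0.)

3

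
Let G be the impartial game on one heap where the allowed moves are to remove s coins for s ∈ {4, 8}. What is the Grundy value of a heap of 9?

Build the Grundy sequence with g(k) = mex{g(k−s) : s ∈ {4, 8}, s ≤ k}:
g(0) = mex{} = 0
g(1) = mex{} = 0
g(2) = mex{} = 0
g(3) = mex{} = 0
g(4) = mex{0} = 1
g(5) = mex{0} = 1
g(6) = mex{0} = 1
g(7) = mex{0} = 1
g(8) = mex{0,1} = 2
g(9) = mex{0,1} = 2
So g(9) = 2.

2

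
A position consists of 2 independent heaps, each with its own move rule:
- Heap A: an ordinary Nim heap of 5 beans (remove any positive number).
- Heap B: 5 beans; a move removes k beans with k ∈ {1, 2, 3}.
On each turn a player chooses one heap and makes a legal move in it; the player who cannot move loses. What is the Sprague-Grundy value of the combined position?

4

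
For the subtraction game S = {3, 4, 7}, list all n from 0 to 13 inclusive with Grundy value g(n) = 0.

0, 1, 2, 10, 11, 12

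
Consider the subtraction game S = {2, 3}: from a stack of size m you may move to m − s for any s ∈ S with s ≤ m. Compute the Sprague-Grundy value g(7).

1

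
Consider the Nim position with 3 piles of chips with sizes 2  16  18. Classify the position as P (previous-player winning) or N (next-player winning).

P-position

Compute the nim-sum pairwise:
2 ^ 16 = 18
18 ^ 18 = 0
The nim-sum is 0, so this is a P-position: the player to move is in a losing position under optimal play.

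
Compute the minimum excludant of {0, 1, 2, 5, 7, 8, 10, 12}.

The values 0, 1, 2 are all present; 3 is the first non-negative integer missing from the set.

3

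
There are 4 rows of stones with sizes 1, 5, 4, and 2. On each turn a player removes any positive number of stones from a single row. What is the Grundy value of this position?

Compute the nim-sum pairwise:
1 XOR 5 = 4
4 XOR 4 = 0
0 XOR 2 = 2

2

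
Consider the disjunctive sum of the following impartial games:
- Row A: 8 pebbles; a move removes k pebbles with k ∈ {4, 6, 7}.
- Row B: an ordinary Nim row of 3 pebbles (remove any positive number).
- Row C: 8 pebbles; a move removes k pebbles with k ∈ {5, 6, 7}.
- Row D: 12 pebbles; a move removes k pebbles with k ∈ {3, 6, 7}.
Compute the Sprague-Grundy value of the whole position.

0

Build the Grundy sequence for row A with g(k) = mex{g(k−s) : s ∈ {4, 6, 7}, s ≤ k}:
g(0) = mex{} = 0
g(1) = mex{} = 0
g(2) = mex{} = 0
g(3) = mex{} = 0
g(4) = mex{0} = 1
g(5) = mex{0} = 1
g(6) = mex{0} = 1
g(7) = mex{0} = 1
g(8) = mex{0,1} = 2
So g(8) = 2.
Row B is a plain Nim row of size 3, so its Grundy value is 3.
For row C, compute g(0), g(1), … with moves {5, 6, 7}:
k:     0  1  2  3  4  5  6  7  8
g(k):  0  0  0  0  0  1  1  1  1
So g(8) = 1.
For row D, compute g(0), g(1), … with moves {3, 6, 7}:
g(0) = mex{} = 0
g(1) = mex{} = 0
g(2) = mex{} = 0
g(3) = mex{0} = 1
g(4) = mex{0} = 1
g(5) = mex{0} = 1
g(6) = mex{0,1} = 2
g(7) = mex{0,1} = 2
g(8) = mex{0,1} = 2
g(9) = mex{0,1,2} = 3
g(10) = mex{1,2} = 0
g(11) = mex{1,2} = 0
g(12) = mex{1,2,3} = 0
So g(12) = 0.
The value of a disjunctive sum is the nim-sum of the parts.
Combined value = 2 XOR 3 XOR 1 XOR 0 = 0.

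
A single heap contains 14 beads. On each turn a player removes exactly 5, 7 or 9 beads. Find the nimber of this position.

0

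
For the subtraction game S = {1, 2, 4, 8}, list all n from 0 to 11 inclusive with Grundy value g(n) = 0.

0, 3, 6, 9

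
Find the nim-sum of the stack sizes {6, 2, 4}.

0

Bitwise XOR of the heap sizes:
  110  (6)
  010  (2)
  100  (4)
  ---
  000  (0)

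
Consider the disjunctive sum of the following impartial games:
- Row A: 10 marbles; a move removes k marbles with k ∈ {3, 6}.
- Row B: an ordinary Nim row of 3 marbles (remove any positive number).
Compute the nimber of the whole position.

Build the Grundy sequence for row A with g(k) = mex{g(k−s) : s ∈ {3, 6}, s ≤ k}:
k:     0  1  2  3  4  5  6  7  8  9 10
g(k):  0  0  0  1  1  1  2  2  2  0  0
So g(10) = 0.
Row B is a plain Nim row of size 3, so its Grundy value is 3.
By the Sprague-Grundy theorem, the Grundy value of a sum of independent games is the XOR of the component values.
Combined value = 0 ⊕ 3 = 3.

3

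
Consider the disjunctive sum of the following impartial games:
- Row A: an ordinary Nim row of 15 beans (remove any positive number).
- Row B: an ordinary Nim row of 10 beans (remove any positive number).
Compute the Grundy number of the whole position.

Row A is a plain Nim row of size 15, so its Grundy value is 15.
Row B is a plain Nim row of size 10, so its Grundy value is 10.
By the Sprague-Grundy theorem, the Grundy value of a sum of independent games is the XOR of the component values.
Combined value = 15 ⊕ 10 = 5.

5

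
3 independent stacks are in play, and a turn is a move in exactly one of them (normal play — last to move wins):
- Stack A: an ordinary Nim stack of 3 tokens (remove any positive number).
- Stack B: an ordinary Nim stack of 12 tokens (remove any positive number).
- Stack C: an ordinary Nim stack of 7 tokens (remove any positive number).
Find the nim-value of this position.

8

Stack A is a plain Nim stack of size 3, so its Grundy value is 3.
Stack B is a plain Nim stack of size 12, so its Grundy value is 12.
Stack C is a plain Nim stack of size 7, so its Grundy value is 7.
The value of a disjunctive sum is the nim-sum of the parts.
Combined value = 3 ⊕ 12 ⊕ 7 = 8.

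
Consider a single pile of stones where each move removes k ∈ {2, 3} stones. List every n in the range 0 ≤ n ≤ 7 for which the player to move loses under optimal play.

0, 1, 5, 6

Grundy values for subtraction set {2, 3}:
g(0) = mex{} = 0
g(1) = mex{} = 0
g(2) = mex{0} = 1
g(3) = mex{0} = 1
g(4) = mex{0,1} = 2
g(5) = mex{1} = 0
g(6) = mex{1,2} = 0
g(7) = mex{0,2} = 1
The P-positions (g = 0) in 0..7 are 0, 1, 5, 6.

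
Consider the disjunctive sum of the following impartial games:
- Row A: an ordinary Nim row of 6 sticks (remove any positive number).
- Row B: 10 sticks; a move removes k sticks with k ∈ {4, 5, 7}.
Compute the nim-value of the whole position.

4

Row A is a plain Nim row of size 6, so its Grundy value is 6.
Build the Grundy sequence for row B with g(k) = mex{g(k−s) : s ∈ {4, 5, 7}, s ≤ k}:
g(0) = mex{} = 0
g(1) = mex{} = 0
g(2) = mex{} = 0
g(3) = mex{} = 0
g(4) = mex{0} = 1
g(5) = mex{0} = 1
g(6) = mex{0} = 1
g(7) = mex{0} = 1
g(8) = mex{0,1} = 2
g(9) = mex{0,1} = 2
g(10) = mex{0,1} = 2
So g(10) = 2.
The value of a disjunctive sum is the nim-sum of the parts.
Combined value = 6 ⊕ 2 = 4.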